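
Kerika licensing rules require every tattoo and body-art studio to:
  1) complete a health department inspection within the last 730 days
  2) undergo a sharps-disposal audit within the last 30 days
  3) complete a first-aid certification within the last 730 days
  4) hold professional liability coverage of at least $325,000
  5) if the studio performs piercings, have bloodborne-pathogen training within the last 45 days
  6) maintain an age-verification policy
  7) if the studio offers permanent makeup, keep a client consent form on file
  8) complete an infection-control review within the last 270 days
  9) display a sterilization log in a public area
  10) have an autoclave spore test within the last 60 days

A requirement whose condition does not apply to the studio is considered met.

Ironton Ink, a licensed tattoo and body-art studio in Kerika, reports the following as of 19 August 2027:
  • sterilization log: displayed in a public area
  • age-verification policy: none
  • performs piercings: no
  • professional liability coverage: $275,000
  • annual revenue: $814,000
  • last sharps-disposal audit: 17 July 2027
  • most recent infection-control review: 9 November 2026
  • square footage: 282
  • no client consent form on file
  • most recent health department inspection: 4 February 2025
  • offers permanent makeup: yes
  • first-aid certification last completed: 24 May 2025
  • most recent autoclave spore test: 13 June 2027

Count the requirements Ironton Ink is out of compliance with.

8

1. health department inspection 926 days ago vs limit 730 → not met
2. sharps-disposal audit 33 days ago vs limit 30 → not met
3. first-aid certification 817 days ago vs limit 730 → not met
4. professional liability coverage $275,000 < $325,000 → not met
5. condition 'performs piercings' does not hold → requirement n/a → met
6. age-verification policy absent → not met
7. condition 'offers permanent makeup' holds; client consent form absent → not met
8. infection-control review 283 days ago vs limit 270 → not met
9. sterilization log present → met
10. autoclave spore test 67 days ago vs limit 60 → not met
Not met: 8 of 10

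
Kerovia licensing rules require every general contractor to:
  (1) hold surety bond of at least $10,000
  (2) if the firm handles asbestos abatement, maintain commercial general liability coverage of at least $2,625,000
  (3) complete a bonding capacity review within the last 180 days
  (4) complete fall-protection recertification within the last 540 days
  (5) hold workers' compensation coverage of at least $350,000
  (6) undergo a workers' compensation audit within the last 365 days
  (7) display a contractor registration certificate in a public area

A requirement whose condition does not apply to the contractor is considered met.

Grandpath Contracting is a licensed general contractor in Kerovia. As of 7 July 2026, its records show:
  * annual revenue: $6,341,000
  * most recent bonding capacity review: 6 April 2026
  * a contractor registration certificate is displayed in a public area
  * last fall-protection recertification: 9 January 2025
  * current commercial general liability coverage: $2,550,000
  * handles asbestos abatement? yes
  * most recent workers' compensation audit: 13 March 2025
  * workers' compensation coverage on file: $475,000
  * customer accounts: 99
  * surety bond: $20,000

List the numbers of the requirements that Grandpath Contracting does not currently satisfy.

2, 4, 6

1. surety bond $20,000 ≥ $10,000 → met
2. condition 'handles asbestos abatement' holds; commercial general liability coverage $2,550,000 < $2,625,000 → not met
3. bonding capacity review 92 days ago vs limit 180 → met
4. fall-protection recertification 544 days ago vs limit 540 → not met
5. workers' compensation coverage $475,000 ≥ $350,000 → met
6. workers' compensation audit 481 days ago vs limit 365 → not met
7. contractor registration certificate present → met
Not met: 2, 4, 6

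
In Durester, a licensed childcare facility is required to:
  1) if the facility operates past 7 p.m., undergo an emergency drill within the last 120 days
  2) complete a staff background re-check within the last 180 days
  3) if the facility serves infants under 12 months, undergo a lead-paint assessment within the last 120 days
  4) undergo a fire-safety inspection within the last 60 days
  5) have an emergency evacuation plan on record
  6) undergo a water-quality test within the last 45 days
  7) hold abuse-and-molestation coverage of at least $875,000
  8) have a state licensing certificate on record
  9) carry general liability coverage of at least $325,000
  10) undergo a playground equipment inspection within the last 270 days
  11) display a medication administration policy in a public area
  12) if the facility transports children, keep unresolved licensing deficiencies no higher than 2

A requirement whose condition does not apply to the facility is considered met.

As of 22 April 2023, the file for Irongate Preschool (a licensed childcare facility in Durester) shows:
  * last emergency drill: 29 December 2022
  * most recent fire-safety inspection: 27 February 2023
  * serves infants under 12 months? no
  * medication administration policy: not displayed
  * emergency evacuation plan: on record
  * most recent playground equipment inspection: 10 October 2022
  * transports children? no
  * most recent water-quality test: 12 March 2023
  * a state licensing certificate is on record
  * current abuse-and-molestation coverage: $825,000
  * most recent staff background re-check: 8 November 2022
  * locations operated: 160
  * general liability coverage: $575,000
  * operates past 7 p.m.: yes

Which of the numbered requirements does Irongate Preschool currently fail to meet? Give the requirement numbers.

1. condition 'operates past 7 p.m.' holds; emergency drill 114 days ago vs limit 120 → met
2. staff background re-check 165 days ago vs limit 180 → met
3. condition 'serves infants under 12 months' does not hold → requirement n/a → met
4. fire-safety inspection 54 days ago vs limit 60 → met
5. emergency evacuation plan present → met
6. water-quality test 41 days ago vs limit 45 → met
7. abuse-and-molestation coverage $825,000 < $875,000 → not met
8. state licensing certificate present → met
9. general liability coverage $575,000 ≥ $325,000 → met
10. playground equipment inspection 194 days ago vs limit 270 → met
11. medication administration policy absent → not met
12. condition 'transports children' does not hold → requirement n/a → met
Not met: 7, 11

7, 11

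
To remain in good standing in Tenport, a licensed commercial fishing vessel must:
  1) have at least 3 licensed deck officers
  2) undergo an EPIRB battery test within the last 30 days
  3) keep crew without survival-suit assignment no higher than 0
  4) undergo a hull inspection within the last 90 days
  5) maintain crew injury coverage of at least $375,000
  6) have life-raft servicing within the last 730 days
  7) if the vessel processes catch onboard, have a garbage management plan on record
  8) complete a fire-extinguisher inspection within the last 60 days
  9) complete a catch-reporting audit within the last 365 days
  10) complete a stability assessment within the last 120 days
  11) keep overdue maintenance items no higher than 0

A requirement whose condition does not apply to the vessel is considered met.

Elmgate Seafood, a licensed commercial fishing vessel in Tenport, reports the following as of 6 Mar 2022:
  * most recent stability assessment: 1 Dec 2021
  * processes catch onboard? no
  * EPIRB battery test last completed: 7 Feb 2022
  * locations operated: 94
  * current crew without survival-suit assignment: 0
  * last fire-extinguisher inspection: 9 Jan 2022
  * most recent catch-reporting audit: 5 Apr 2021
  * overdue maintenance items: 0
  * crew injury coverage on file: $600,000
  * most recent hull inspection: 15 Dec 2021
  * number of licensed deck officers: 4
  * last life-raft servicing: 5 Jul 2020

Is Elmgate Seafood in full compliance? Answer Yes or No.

1. licensed deck officers 4 ≥ 3 → met
2. EPIRB battery test 27 days ago vs limit 30 → met
3. crew without survival-suit assignment 0 ≤ 0 → met
4. hull inspection 81 days ago vs limit 90 → met
5. crew injury coverage $600,000 ≥ $375,000 → met
6. life-raft servicing 609 days ago vs limit 730 → met
7. condition 'processes catch onboard' does not hold → requirement n/a → met
8. fire-extinguisher inspection 56 days ago vs limit 60 → met
9. catch-reporting audit 335 days ago vs limit 365 → met
10. stability assessment 95 days ago vs limit 120 → met
11. overdue maintenance items 0 ≤ 0 → met
All met.

Yes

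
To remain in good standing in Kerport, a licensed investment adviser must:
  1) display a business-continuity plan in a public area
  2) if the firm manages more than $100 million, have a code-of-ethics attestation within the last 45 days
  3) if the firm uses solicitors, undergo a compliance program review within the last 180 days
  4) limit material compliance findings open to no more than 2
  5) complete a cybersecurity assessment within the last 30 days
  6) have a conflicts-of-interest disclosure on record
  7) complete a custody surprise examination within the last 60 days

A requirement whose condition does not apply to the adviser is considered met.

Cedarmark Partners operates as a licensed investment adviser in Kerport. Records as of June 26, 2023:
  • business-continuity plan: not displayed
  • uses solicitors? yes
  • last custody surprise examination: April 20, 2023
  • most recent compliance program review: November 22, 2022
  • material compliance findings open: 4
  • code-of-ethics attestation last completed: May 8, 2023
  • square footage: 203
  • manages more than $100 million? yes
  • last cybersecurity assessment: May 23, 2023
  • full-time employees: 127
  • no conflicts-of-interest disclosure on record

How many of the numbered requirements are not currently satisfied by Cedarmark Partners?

1. business-continuity plan absent → not met
2. condition 'manages more than $100 million' holds; code-of-ethics attestation 49 days ago vs limit 45 → not met
3. condition 'uses solicitors' holds; compliance program review 216 days ago vs limit 180 → not met
4. material compliance findings open 4 > 2 → not met
5. cybersecurity assessment 34 days ago vs limit 30 → not met
6. conflicts-of-interest disclosure absent → not met
7. custody surprise examination 67 days ago vs limit 60 → not met
Not met: 7 of 7

7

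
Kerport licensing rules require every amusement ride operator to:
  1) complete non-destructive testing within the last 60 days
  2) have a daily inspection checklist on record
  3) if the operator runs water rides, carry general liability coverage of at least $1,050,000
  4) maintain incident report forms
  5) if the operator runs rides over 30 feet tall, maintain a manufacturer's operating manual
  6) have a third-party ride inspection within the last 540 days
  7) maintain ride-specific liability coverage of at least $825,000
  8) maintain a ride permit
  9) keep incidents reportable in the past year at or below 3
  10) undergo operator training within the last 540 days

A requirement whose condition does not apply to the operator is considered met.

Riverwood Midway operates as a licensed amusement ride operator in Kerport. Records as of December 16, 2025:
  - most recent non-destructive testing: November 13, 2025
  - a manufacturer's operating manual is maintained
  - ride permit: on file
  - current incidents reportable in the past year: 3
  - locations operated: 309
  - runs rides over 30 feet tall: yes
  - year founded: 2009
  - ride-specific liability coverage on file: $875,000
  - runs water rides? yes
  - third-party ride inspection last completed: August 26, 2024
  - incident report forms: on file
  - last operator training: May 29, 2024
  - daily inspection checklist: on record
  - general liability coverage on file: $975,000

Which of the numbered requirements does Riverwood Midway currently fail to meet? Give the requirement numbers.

1. non-destructive testing 33 days ago vs limit 60 → met
2. daily inspection checklist present → met
3. condition 'runs water rides' holds; general liability coverage $975,000 < $1,050,000 → not met
4. incident report forms present → met
5. condition 'runs rides over 30 feet tall' holds; manufacturer's operating manual present → met
6. third-party ride inspection 477 days ago vs limit 540 → met
7. ride-specific liability coverage $875,000 ≥ $825,000 → met
8. ride permit present → met
9. incidents reportable in the past year 3 ≤ 3 → met
10. operator training 566 days ago vs limit 540 → not met
Not met: 3, 10

3, 10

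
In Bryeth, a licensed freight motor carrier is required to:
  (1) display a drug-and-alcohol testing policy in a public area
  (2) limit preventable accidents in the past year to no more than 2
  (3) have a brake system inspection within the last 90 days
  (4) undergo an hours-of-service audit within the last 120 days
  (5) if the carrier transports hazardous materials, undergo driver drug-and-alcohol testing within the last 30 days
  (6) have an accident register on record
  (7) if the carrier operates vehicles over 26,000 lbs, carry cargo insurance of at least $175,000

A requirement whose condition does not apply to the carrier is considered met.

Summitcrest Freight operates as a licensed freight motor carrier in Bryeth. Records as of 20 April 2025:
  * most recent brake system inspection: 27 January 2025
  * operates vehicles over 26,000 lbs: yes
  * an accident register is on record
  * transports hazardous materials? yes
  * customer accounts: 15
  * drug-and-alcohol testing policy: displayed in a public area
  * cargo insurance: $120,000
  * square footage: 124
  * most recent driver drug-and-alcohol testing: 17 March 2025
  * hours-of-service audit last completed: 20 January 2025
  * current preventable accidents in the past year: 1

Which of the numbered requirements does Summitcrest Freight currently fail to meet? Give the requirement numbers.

5, 7

1. drug-and-alcohol testing policy present → met
2. preventable accidents in the past year 1 ≤ 2 → met
3. brake system inspection 83 days ago vs limit 90 → met
4. hours-of-service audit 90 days ago vs limit 120 → met
5. condition 'transports hazardous materials' holds; driver drug-and-alcohol testing 34 days ago vs limit 30 → not met
6. accident register present → met
7. condition 'operates vehicles over 26,000 lbs' holds; cargo insurance $120,000 < $175,000 → not met
Not met: 5, 7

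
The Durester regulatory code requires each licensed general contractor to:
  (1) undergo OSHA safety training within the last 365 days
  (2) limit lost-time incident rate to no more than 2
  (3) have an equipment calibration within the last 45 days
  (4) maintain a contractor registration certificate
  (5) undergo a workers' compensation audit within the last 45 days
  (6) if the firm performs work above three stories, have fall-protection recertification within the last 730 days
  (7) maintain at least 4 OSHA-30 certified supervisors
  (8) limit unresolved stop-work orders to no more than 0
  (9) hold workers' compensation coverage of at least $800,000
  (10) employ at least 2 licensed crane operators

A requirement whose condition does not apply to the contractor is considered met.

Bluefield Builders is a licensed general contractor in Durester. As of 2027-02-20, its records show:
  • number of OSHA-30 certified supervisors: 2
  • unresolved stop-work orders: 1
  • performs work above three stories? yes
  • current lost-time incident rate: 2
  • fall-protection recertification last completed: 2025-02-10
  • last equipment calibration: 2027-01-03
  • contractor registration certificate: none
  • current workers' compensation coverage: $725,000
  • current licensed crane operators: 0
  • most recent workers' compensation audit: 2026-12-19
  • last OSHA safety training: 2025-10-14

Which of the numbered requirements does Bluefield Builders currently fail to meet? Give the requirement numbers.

1. OSHA safety training 494 days ago vs limit 365 → not met
2. lost-time incident rate 2 ≤ 2 → met
3. equipment calibration 48 days ago vs limit 45 → not met
4. contractor registration certificate absent → not met
5. workers' compensation audit 63 days ago vs limit 45 → not met
6. condition 'performs work above three stories' holds; fall-protection recertification 740 days ago vs limit 730 → not met
7. OSHA-30 certified supervisors 2 < 4 → not met
8. unresolved stop-work orders 1 > 0 → not met
9. workers' compensation coverage $725,000 < $800,000 → not met
10. licensed crane operators 0 < 2 → not met
Not met: 1, 3, 4, 5, 6, 7, 8, 9, 10

1, 3, 4, 5, 6, 7, 8, 9, 10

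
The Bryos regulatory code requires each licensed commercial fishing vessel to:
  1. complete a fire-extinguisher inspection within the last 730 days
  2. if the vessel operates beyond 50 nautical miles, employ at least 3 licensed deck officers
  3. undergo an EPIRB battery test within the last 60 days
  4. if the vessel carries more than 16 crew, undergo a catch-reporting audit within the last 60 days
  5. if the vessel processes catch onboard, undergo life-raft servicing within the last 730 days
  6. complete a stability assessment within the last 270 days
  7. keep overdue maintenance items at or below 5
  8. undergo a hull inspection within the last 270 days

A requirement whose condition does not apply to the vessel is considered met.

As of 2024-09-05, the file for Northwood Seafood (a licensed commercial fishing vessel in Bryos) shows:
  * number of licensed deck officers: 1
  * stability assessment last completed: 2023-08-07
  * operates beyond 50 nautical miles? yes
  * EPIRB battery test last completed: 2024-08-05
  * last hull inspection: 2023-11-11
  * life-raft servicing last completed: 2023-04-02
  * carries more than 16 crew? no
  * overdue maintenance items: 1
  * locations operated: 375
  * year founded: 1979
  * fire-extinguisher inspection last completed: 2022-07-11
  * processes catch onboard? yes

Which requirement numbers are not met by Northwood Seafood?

1. fire-extinguisher inspection 787 days ago vs limit 730 → not met
2. condition 'operates beyond 50 nautical miles' holds; licensed deck officers 1 < 3 → not met
3. EPIRB battery test 31 days ago vs limit 60 → met
4. condition 'carries more than 16 crew' does not hold → requirement n/a → met
5. condition 'processes catch onboard' holds; life-raft servicing 522 days ago vs limit 730 → met
6. stability assessment 395 days ago vs limit 270 → not met
7. overdue maintenance items 1 ≤ 5 → met
8. hull inspection 299 days ago vs limit 270 → not met
Not met: 1, 2, 6, 8

1, 2, 6, 8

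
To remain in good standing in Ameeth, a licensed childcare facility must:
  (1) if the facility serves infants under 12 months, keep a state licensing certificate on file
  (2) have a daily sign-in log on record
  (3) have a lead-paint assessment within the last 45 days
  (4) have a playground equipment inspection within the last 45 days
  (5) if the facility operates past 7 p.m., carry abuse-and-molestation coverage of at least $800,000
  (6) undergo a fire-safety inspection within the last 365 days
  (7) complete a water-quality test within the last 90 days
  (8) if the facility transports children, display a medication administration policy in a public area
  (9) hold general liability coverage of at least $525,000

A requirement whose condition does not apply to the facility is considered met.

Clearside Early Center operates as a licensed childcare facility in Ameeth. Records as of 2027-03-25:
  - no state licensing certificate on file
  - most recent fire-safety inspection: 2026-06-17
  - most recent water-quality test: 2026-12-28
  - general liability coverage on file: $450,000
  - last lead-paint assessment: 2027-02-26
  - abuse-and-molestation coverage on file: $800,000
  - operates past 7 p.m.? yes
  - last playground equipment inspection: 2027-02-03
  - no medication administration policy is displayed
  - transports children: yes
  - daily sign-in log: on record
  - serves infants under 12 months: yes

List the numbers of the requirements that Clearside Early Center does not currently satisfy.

1. condition 'serves infants under 12 months' holds; state licensing certificate absent → not met
2. daily sign-in log present → met
3. lead-paint assessment 27 days ago vs limit 45 → met
4. playground equipment inspection 50 days ago vs limit 45 → not met
5. condition 'operates past 7 p.m.' holds; abuse-and-molestation coverage $800,000 ≥ $800,000 → met
6. fire-safety inspection 281 days ago vs limit 365 → met
7. water-quality test 87 days ago vs limit 90 → met
8. condition 'transports children' holds; medication administration policy absent → not met
9. general liability coverage $450,000 < $525,000 → not met
Not met: 1, 4, 8, 9

1, 4, 8, 9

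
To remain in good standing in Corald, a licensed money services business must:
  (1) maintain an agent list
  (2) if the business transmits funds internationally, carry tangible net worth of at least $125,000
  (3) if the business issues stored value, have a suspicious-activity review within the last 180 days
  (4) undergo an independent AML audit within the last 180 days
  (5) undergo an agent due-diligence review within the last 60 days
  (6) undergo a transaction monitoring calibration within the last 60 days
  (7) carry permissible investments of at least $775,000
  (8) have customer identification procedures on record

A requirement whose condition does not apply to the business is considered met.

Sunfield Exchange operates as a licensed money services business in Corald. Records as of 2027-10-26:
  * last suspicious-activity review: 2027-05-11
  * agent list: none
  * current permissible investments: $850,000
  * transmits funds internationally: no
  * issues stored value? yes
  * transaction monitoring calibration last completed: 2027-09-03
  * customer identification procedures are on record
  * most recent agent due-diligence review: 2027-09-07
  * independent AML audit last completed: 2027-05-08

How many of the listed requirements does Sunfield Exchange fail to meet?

1

1. agent list absent → not met
2. condition 'transmits funds internationally' does not hold → requirement n/a → met
3. condition 'issues stored value' holds; suspicious-activity review 168 days ago vs limit 180 → met
4. independent AML audit 171 days ago vs limit 180 → met
5. agent due-diligence review 49 days ago vs limit 60 → met
6. transaction monitoring calibration 53 days ago vs limit 60 → met
7. permissible investments $850,000 ≥ $775,000 → met
8. customer identification procedures present → met
Not met: 1 of 8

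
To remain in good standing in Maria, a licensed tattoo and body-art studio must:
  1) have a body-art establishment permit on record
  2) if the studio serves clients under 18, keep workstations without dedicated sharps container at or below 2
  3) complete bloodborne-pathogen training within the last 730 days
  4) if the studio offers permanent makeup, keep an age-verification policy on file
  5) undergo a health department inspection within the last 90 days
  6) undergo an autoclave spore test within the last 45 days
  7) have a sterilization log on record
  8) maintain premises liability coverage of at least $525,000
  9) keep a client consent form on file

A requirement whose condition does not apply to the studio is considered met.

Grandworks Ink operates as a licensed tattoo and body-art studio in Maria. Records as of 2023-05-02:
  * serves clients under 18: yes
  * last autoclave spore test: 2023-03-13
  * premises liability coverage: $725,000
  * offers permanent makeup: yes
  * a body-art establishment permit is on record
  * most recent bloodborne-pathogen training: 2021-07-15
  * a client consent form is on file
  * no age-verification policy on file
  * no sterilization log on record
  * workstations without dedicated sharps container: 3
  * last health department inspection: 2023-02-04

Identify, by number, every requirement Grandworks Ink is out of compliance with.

1. body-art establishment permit present → met
2. condition 'serves clients under 18' holds; workstations without dedicated sharps container 3 > 2 → not met
3. bloodborne-pathogen training 656 days ago vs limit 730 → met
4. condition 'offers permanent makeup' holds; age-verification policy absent → not met
5. health department inspection 87 days ago vs limit 90 → met
6. autoclave spore test 50 days ago vs limit 45 → not met
7. sterilization log absent → not met
8. premises liability coverage $725,000 ≥ $525,000 → met
9. client consent form present → met
Not met: 2, 4, 6, 7

2, 4, 6, 7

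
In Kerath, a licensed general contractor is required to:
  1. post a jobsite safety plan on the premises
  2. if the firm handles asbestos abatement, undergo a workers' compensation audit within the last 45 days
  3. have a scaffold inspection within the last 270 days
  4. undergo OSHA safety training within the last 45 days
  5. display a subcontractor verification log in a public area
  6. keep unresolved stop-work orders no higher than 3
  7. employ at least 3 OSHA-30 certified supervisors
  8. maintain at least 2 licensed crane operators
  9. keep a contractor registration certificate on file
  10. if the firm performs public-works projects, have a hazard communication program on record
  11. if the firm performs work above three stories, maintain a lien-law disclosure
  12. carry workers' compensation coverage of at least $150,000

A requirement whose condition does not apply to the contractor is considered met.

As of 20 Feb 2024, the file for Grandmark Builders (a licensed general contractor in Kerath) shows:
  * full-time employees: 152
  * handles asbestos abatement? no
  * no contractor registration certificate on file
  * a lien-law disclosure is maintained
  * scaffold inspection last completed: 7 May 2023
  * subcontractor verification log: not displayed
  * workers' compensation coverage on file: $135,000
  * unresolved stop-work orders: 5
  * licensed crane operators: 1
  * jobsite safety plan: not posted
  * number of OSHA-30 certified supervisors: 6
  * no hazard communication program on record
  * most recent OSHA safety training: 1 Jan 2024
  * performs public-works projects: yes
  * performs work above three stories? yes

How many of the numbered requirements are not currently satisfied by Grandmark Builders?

1. jobsite safety plan absent → not met
2. condition 'handles asbestos abatement' does not hold → requirement n/a → met
3. scaffold inspection 289 days ago vs limit 270 → not met
4. OSHA safety training 50 days ago vs limit 45 → not met
5. subcontractor verification log absent → not met
6. unresolved stop-work orders 5 > 3 → not met
7. OSHA-30 certified supervisors 6 ≥ 3 → met
8. licensed crane operators 1 < 2 → not met
9. contractor registration certificate absent → not met
10. condition 'performs public-works projects' holds; hazard communication program absent → not met
11. condition 'performs work above three stories' holds; lien-law disclosure present → met
12. workers' compensation coverage $135,000 < $150,000 → not met
Not met: 9 of 12

9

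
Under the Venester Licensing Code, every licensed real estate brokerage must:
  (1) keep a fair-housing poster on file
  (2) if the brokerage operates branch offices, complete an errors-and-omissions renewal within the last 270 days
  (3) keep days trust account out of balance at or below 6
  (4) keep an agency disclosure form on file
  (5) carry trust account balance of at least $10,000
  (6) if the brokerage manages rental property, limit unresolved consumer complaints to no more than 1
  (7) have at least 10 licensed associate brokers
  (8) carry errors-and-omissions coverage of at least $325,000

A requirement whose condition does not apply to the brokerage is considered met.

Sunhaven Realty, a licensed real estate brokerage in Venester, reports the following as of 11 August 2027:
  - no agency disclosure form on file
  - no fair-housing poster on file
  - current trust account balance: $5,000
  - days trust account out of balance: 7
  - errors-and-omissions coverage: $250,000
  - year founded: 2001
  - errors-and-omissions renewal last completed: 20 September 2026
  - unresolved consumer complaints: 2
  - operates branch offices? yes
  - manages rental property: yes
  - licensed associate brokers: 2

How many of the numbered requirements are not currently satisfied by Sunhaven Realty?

8

1. fair-housing poster absent → not met
2. condition 'operates branch offices' holds; errors-and-omissions renewal 325 days ago vs limit 270 → not met
3. days trust account out of balance 7 > 6 → not met
4. agency disclosure form absent → not met
5. trust account balance $5,000 < $10,000 → not met
6. condition 'manages rental property' holds; unresolved consumer complaints 2 > 1 → not met
7. licensed associate brokers 2 < 10 → not met
8. errors-and-omissions coverage $250,000 < $325,000 → not met
Not met: 8 of 8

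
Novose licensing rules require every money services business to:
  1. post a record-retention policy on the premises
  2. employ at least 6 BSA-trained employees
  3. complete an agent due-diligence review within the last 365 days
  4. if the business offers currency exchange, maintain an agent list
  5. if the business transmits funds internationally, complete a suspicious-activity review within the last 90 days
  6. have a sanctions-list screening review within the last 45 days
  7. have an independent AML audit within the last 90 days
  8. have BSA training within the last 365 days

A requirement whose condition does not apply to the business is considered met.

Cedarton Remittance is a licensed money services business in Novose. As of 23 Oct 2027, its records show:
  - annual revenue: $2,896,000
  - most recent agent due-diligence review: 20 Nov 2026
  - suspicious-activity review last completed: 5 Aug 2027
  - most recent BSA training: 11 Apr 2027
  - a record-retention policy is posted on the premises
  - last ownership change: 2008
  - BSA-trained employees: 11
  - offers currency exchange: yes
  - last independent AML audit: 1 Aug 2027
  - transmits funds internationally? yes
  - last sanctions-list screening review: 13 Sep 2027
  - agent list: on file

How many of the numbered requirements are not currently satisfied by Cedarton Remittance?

1. record-retention policy present → met
2. BSA-trained employees 11 ≥ 6 → met
3. agent due-diligence review 337 days ago vs limit 365 → met
4. condition 'offers currency exchange' holds; agent list present → met
5. condition 'transmits funds internationally' holds; suspicious-activity review 79 days ago vs limit 90 → met
6. sanctions-list screening review 40 days ago vs limit 45 → met
7. independent AML audit 83 days ago vs limit 90 → met
8. BSA training 195 days ago vs limit 365 → met
Not met: 0 of 8

0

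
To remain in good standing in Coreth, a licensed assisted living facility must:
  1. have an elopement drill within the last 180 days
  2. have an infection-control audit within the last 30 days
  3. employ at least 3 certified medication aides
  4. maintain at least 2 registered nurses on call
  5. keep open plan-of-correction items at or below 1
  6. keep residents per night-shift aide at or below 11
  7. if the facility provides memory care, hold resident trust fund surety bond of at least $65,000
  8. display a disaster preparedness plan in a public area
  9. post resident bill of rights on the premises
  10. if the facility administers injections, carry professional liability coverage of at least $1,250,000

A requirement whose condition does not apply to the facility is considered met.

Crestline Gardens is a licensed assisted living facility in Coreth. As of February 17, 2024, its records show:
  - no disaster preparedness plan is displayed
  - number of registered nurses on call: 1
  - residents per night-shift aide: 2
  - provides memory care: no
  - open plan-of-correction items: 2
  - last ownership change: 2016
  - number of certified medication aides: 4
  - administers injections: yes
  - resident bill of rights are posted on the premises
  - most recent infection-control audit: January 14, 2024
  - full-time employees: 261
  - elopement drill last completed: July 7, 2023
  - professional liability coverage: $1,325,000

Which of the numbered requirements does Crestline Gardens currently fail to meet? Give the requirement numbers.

1, 2, 4, 5, 8

1. elopement drill 225 days ago vs limit 180 → not met
2. infection-control audit 34 days ago vs limit 30 → not met
3. certified medication aides 4 ≥ 3 → met
4. registered nurses on call 1 < 2 → not met
5. open plan-of-correction items 2 > 1 → not met
6. residents per night-shift aide 2 ≤ 11 → met
7. condition 'provides memory care' does not hold → requirement n/a → met
8. disaster preparedness plan absent → not met
9. resident bill of rights present → met
10. condition 'administers injections' holds; professional liability coverage $1,325,000 ≥ $1,250,000 → met
Not met: 1, 2, 4, 5, 8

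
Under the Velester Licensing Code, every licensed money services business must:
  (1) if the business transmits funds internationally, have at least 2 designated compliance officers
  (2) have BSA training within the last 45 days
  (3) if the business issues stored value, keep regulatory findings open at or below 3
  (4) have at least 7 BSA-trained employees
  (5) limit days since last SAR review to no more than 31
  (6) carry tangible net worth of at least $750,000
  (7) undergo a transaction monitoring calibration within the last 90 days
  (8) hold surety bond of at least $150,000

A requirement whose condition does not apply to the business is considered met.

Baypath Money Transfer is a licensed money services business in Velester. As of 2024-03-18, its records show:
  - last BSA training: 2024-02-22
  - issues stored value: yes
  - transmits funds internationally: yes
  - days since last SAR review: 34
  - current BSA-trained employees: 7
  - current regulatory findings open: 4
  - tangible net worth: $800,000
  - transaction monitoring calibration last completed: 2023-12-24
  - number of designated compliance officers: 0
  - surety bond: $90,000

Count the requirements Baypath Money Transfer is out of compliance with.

1. condition 'transmits funds internationally' holds; designated compliance officers 0 < 2 → not met
2. BSA training 25 days ago vs limit 45 → met
3. condition 'issues stored value' holds; regulatory findings open 4 > 3 → not met
4. BSA-trained employees 7 ≥ 7 → met
5. days since last SAR review 34 > 31 → not met
6. tangible net worth $800,000 ≥ $750,000 → met
7. transaction monitoring calibration 85 days ago vs limit 90 → met
8. surety bond $90,000 < $150,000 → not met
Not met: 4 of 8

4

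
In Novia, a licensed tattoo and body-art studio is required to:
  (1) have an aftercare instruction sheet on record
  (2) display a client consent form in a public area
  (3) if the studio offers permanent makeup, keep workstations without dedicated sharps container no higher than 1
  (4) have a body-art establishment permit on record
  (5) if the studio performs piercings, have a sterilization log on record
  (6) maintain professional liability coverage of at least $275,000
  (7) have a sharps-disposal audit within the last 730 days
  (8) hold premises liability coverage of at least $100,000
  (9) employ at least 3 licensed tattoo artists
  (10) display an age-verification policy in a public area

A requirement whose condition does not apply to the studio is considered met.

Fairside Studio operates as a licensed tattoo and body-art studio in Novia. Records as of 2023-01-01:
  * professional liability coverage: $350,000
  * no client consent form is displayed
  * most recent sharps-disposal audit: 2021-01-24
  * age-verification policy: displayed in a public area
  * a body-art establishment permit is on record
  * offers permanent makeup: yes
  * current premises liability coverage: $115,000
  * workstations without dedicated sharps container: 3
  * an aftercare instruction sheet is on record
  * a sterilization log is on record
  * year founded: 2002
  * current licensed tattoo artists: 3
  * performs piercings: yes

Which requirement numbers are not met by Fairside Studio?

1. aftercare instruction sheet present → met
2. client consent form absent → not met
3. condition 'offers permanent makeup' holds; workstations without dedicated sharps container 3 > 1 → not met
4. body-art establishment permit present → met
5. condition 'performs piercings' holds; sterilization log present → met
6. professional liability coverage $350,000 ≥ $275,000 → met
7. sharps-disposal audit 707 days ago vs limit 730 → met
8. premises liability coverage $115,000 ≥ $100,000 → met
9. licensed tattoo artists 3 ≥ 3 → met
10. age-verification policy present → met
Not met: 2, 3

2, 3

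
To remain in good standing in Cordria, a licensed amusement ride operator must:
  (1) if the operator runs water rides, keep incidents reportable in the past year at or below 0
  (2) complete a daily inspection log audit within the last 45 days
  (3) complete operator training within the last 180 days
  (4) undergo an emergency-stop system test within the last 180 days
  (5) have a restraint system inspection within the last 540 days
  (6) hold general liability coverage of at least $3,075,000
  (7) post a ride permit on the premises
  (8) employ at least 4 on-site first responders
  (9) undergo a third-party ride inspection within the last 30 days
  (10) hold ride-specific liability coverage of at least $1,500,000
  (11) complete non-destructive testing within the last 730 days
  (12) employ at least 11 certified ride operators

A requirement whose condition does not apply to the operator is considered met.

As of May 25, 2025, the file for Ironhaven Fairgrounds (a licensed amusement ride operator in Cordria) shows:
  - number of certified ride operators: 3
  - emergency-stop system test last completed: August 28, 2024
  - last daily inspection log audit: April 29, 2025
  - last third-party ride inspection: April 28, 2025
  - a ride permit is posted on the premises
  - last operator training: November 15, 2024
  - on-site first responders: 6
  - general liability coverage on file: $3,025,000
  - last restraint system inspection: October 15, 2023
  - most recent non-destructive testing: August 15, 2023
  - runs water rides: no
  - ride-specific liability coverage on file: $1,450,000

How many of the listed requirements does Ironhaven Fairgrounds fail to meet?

1. condition 'runs water rides' does not hold → requirement n/a → met
2. daily inspection log audit 26 days ago vs limit 45 → met
3. operator training 191 days ago vs limit 180 → not met
4. emergency-stop system test 270 days ago vs limit 180 → not met
5. restraint system inspection 588 days ago vs limit 540 → not met
6. general liability coverage $3,025,000 < $3,075,000 → not met
7. ride permit present → met
8. on-site first responders 6 ≥ 4 → met
9. third-party ride inspection 27 days ago vs limit 30 → met
10. ride-specific liability coverage $1,450,000 < $1,500,000 → not met
11. non-destructive testing 649 days ago vs limit 730 → met
12. certified ride operators 3 < 11 → not met
Not met: 6 of 12

6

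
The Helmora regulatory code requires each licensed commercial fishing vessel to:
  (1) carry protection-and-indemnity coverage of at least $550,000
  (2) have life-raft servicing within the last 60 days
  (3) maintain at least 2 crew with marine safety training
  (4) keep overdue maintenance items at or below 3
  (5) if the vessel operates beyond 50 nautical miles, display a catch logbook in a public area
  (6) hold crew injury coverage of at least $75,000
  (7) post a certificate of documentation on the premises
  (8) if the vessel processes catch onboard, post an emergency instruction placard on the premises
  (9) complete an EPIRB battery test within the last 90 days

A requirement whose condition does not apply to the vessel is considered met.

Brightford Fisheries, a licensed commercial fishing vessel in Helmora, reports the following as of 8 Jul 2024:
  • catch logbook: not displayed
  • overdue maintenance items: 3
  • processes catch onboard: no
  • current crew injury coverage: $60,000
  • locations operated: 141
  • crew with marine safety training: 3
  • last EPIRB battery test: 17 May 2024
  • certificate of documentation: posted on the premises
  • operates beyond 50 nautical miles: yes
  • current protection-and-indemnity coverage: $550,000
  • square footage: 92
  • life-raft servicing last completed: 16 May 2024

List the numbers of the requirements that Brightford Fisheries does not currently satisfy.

5, 6

1. protection-and-indemnity coverage $550,000 ≥ $550,000 → met
2. life-raft servicing 53 days ago vs limit 60 → met
3. crew with marine safety training 3 ≥ 2 → met
4. overdue maintenance items 3 ≤ 3 → met
5. condition 'operates beyond 50 nautical miles' holds; catch logbook absent → not met
6. crew injury coverage $60,000 < $75,000 → not met
7. certificate of documentation present → met
8. condition 'processes catch onboard' does not hold → requirement n/a → met
9. EPIRB battery test 52 days ago vs limit 90 → met
Not met: 5, 6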